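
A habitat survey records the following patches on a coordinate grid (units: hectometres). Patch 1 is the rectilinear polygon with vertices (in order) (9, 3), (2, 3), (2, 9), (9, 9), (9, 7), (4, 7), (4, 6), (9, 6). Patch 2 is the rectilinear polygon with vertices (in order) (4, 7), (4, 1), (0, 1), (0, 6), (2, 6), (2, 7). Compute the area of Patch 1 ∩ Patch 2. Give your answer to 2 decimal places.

The intersection is the polygon with vertices (2,3), (2,6), (2,7), (4,7), (4,6), (4,3).
By the shoelace formula its area is 8.00.

8.00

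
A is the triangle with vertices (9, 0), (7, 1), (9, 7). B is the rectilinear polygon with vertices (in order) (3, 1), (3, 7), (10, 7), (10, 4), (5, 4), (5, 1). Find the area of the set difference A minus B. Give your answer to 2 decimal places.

|A| = 7, |A∩B| = 1.5.
|A ∖ B| = |A| − |A∩B| = 7 − 1.5 = 5.50.

5.50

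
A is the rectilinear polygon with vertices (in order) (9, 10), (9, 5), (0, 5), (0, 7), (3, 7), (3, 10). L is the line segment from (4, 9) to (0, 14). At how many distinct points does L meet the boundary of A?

The segment meets the boundary at (3.2,10).

1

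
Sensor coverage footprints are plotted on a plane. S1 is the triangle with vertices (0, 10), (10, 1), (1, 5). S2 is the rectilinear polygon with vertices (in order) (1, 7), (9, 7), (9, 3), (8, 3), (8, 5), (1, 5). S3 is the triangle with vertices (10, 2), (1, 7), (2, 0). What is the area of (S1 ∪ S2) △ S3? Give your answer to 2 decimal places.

|S1 ∪ S2| = 31.6111.
|(S1 ∪ S2) ∩ S3| = 11.4692.
|(S1 ∪ S2) △ S3| = 31.6111 + 29 − 22.9384 = 37.67.

37.67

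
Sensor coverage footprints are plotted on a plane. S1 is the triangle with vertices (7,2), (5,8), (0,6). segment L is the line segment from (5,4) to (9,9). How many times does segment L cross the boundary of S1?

1

The segment meets the boundary at (5.941,5.176).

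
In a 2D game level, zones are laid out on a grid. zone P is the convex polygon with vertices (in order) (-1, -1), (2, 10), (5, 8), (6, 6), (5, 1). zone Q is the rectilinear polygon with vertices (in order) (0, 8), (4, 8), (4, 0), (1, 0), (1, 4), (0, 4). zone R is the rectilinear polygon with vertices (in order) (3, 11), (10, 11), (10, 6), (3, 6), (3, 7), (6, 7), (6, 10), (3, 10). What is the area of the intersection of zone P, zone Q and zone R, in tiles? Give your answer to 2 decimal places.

1.00

The intersection is the polygon with vertices (4,6), (3,6), (3,7), (4,7).
By the shoelace formula its area is 1.00.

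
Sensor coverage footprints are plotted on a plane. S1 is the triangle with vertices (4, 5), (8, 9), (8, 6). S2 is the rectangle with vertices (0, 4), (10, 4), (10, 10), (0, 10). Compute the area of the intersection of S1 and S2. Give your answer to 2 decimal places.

6.00

The intersection is the polygon with vertices (8,9), (8,6), (4,5).
By the shoelace formula its area is 6.00.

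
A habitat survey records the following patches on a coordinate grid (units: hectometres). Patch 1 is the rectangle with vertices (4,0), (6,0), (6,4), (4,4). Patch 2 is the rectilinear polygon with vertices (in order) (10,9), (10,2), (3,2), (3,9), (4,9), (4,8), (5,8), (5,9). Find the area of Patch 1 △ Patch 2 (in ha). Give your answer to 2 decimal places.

48.00

|Patch 1| = 8, |Patch 2| = 48, |Patch 1∩Patch 2| = 4.
|Patch 1 △ Patch 2| = |Patch 1| + |Patch 2| − 2·|Patch 1∩Patch 2| = 8 + 48 − 8 = 48.00.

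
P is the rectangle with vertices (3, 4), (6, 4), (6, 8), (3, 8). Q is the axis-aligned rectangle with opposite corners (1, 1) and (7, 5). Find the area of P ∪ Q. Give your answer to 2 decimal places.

By inclusion–exclusion:
Individual areas: |P| = 12, |Q| = 24.
|P∩Q|: x∈[3,6], y∈[4,5] → 3·1 = 3.
|P ∪ Q| = 36 − 3 = 33.00.

33.00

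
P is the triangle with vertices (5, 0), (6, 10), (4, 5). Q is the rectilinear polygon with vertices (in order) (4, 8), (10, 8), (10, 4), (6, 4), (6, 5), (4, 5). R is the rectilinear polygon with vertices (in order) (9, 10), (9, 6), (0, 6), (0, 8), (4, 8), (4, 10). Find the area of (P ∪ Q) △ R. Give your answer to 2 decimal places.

33.15

|P ∪ Q| = 26.35.
|(P ∪ Q) ∩ R| = 10.6.
|(P ∪ Q) △ R| = 26.35 + 28 − 21.2 = 33.15.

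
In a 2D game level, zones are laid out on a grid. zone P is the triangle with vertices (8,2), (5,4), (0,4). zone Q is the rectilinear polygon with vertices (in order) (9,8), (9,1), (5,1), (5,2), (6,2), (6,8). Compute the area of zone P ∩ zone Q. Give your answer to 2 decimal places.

The intersection is the polygon with vertices (8,2), (6,2.5), (6,3.333).
By the shoelace formula its area is 0.83.

0.83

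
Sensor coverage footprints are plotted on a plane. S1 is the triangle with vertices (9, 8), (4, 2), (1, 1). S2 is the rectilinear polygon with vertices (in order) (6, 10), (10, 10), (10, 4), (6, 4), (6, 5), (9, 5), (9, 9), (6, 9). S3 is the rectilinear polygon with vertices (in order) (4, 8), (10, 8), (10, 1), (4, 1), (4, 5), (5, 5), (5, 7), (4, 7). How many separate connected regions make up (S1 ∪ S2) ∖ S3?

(S1 ∪ S2) ∖ S3 splits into 2 disjoint pieces (area 5, area 2.4375).

2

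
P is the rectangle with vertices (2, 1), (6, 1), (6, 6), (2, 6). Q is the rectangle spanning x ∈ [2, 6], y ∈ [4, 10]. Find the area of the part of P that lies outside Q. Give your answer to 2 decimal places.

|P∩Q|: x∈[2,6], y∈[4,6] → 4·2 = 8.
|P| = 20.
|P ∖ Q| = |P| − |P∩Q| = 20 − 8 = 12.00.

12.00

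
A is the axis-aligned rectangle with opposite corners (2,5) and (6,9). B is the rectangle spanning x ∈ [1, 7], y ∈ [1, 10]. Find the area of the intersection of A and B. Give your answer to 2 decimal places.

16.00

|A∩B|: x∈[2,6], y∈[5,9] → 4·4 = 16.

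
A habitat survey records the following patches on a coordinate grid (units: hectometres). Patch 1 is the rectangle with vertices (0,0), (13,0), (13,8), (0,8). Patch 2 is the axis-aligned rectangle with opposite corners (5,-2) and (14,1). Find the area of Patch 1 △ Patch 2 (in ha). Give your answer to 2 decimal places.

115.00

|Patch 1∩Patch 2|: x∈[5,13], y∈[0,1] → 8·1 = 8.
|Patch 1 △ Patch 2| = |Patch 1| + |Patch 2| − 2·|Patch 1∩Patch 2| = 104 + 27 − 16 = 115.00.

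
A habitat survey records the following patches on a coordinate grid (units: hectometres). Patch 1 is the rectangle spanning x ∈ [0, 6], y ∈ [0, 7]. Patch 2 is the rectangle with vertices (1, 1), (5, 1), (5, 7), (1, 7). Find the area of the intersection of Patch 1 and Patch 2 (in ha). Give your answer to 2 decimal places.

24.00

|Patch 1∩Patch 2|: x∈[1,5], y∈[1,7] → 4·6 = 24.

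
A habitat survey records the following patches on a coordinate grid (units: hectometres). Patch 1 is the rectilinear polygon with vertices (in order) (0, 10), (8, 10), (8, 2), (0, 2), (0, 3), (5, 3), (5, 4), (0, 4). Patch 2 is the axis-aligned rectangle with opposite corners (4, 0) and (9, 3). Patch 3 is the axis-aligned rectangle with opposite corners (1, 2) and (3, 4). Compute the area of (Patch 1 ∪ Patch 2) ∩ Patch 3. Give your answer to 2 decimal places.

2.00

|Patch 1 ∪ Patch 2| = 70.
|(Patch 1 ∪ Patch 2) ∩ Patch 3| = 2.00.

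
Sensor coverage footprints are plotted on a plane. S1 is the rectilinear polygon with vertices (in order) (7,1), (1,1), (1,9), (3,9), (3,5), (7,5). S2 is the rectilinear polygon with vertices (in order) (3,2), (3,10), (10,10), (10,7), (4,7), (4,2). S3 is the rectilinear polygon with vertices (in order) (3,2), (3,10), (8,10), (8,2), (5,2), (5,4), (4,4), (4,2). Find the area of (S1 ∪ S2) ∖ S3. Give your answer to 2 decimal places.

|S1 ∪ S2| = 55.
|(S1 ∪ S2) ∩ S3| = 27.
|(S1 ∪ S2) ∖ S3| = 55 − 27 = 28.00.

28.00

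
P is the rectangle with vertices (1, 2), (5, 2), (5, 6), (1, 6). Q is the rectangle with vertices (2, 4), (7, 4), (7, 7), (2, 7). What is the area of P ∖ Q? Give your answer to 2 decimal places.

|P∩Q|: x∈[2,5], y∈[4,6] → 3·2 = 6.
|P| = 16.
|P ∖ Q| = |P| − |P∩Q| = 16 − 6 = 10.00.

10.00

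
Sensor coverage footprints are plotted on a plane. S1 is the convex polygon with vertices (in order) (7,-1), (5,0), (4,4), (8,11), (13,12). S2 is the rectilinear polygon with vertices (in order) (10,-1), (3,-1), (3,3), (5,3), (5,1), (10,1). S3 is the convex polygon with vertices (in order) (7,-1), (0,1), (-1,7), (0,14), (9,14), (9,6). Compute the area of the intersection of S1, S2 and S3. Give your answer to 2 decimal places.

4.70

The intersection is the polygon with vertices (4.25,3), (5,3), (5,1), (7.571,1), (7,-1), (5,0).
By the shoelace formula its area is 4.70.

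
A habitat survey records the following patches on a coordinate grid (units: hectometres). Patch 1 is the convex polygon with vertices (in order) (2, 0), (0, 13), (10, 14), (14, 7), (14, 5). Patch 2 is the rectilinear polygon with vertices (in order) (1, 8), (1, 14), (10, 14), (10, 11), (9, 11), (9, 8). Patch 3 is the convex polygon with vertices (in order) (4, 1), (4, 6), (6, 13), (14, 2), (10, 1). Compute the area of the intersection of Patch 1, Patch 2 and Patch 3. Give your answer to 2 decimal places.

The intersection is the polygon with vertices (9,8), (4.571,8), (6,13), (9,8.875).
By the shoelace formula its area is 12.38.

12.38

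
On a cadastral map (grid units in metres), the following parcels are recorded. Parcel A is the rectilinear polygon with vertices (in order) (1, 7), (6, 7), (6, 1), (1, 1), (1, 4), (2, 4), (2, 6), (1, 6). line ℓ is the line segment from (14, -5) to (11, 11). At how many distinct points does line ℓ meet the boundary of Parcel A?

0

The segment lies entirely outside Parcel A and never meets its boundary.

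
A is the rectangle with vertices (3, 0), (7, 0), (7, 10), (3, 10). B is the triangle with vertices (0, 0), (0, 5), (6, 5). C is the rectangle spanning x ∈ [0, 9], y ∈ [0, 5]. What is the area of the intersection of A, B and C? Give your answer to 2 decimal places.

The intersection is the polygon with vertices (6,5), (3,2.5), (3,5).
By the shoelace formula its area is 3.75.

3.75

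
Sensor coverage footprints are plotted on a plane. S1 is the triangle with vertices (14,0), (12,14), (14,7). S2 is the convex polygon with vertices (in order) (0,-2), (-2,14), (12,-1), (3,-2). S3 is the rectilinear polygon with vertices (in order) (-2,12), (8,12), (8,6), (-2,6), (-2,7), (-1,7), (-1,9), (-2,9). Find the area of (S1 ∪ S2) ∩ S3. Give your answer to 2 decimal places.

The region (S1 ∪ S2) ∩ S3 is the polygon with vertices (5.467,6), (-1,6), (-1.125,7), (-1,7), (-1,9), (-1.375,9), (-1.75,12), (-0.133,12).
By the shoelace formula its area is 23.75.

23.75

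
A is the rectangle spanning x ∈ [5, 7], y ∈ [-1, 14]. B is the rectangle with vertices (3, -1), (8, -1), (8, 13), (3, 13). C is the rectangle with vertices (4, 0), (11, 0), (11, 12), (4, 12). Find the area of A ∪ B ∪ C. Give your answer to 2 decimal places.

108.00

By inclusion–exclusion:
Individual areas: |A| = 30, |B| = 70, |C| = 84.
|A∩B|: x∈[5,7], y∈[-1,13] → 2·14 = 28.
|A∩C|: x∈[5,7], y∈[0,12] → 2·12 = 24.
|B∩C|: x∈[4,8], y∈[0,12] → 4·12 = 48.
|A∩B∩C| = 24.
|A ∪ B ∪ C| = 184 − 100 + 24 = 108.00.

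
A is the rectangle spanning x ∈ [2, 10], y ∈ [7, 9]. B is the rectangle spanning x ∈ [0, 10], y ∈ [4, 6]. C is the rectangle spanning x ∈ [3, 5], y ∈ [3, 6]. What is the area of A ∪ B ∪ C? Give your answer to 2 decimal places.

38.00

By inclusion–exclusion:
Individual areas: |A| = 16, |B| = 20, |C| = 6.
|A∩B| = 0 (no overlap).
|A∩C| = 0 (no overlap).
|B∩C|: x∈[3,5], y∈[4,6] → 2·2 = 4.
|A∩B∩C| = 0.
|A ∪ B ∪ C| = 42 − 4 + 0 = 38.00.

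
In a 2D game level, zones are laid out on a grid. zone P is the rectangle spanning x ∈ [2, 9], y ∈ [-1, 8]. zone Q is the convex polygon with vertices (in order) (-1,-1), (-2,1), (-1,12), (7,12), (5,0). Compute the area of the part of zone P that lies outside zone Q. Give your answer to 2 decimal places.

|zone P| = 63, |zone P∩zone Q| = 30.0833.
|zone P ∖ zone Q| = |zone P| − |zone P∩zone Q| = 63 − 30.0833 = 32.92.

32.92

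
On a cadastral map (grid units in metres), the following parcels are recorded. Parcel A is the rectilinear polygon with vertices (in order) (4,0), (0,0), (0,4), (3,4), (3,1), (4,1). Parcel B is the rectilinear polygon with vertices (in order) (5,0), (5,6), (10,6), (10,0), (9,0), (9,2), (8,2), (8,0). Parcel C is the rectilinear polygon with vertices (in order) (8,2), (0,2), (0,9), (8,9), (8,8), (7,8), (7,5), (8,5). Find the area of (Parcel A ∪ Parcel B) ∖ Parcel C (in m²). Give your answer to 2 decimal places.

24.00

|Parcel A ∪ Parcel B| = 41.
|(Parcel A ∪ Parcel B) ∩ Parcel C| = 17.
|(Parcel A ∪ Parcel B) ∖ Parcel C| = 41 − 17 = 24.00.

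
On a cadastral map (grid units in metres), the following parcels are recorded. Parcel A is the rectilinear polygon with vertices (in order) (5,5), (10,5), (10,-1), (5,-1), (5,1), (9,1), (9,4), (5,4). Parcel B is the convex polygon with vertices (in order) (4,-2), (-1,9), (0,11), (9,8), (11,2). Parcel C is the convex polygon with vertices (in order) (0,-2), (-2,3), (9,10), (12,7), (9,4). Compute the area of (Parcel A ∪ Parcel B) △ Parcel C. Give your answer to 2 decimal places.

78.09

|Parcel A ∪ Parcel B| = 93.1607.
|(Parcel A ∪ Parcel B) ∩ Parcel C| = 42.7837.
|(Parcel A ∪ Parcel B) △ Parcel C| = 93.1607 + 70.5 − 85.5675 = 78.09.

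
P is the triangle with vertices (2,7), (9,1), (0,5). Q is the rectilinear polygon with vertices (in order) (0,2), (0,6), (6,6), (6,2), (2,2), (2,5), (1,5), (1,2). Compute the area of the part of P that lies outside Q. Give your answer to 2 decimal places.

|P| = 13, |P∩Q| = 9.3929.
|P ∖ Q| = |P| − |P∩Q| = 13 − 9.3929 = 3.61.

3.61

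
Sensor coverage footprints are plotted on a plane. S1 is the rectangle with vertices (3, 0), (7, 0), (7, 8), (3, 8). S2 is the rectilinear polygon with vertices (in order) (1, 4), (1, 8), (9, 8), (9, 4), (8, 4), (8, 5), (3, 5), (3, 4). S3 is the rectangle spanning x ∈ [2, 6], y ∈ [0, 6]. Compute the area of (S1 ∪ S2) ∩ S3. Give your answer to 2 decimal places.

The region (S1 ∪ S2) ∩ S3 is the polygon with vertices (3,0), (3,4), (2,4), (2,6), (6,6), (6,0).
By the shoelace formula its area is 20.00.

20.00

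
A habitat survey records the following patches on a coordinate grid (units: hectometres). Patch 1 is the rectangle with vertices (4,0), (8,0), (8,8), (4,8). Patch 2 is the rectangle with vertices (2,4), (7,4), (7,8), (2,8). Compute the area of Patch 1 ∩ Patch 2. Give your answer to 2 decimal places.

12.00

|Patch 1∩Patch 2|: x∈[4,7], y∈[4,8] → 3·4 = 12.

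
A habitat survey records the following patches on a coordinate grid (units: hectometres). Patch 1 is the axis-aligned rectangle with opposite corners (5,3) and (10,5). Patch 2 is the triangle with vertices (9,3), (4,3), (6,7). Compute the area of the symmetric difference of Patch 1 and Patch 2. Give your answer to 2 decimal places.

|Patch 1| = 10, |Patch 2| = 10, |Patch 1∩Patch 2| = 6.5.
|Patch 1 △ Patch 2| = |Patch 1| + |Patch 2| − 2·|Patch 1∩Patch 2| = 10 + 10 − 13 = 7.00.

7.00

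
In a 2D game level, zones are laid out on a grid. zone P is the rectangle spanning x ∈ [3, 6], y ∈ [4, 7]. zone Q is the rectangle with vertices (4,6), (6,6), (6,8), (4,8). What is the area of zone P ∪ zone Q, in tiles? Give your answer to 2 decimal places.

11.00

By inclusion–exclusion:
Individual areas: |zone P| = 9, |zone Q| = 4.
|zone P∩zone Q|: x∈[4,6], y∈[6,7] → 2·1 = 2.
|zone P ∪ zone Q| = 13 − 2 = 11.00.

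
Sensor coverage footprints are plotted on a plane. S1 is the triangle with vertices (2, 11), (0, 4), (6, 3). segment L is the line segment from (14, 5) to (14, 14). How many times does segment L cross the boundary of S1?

0

The segment lies entirely outside S1 and never meets its boundary.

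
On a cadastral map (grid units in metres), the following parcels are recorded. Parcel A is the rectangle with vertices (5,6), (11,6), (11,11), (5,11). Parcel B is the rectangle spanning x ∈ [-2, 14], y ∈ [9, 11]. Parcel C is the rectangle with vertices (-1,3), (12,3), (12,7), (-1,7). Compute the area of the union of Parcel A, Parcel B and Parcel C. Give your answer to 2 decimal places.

96.00

By inclusion–exclusion:
Individual areas: |Parcel A| = 30, |Parcel B| = 32, |Parcel C| = 52.
|Parcel A∩Parcel B|: x∈[5,11], y∈[9,11] → 6·2 = 12.
|Parcel A∩Parcel C|: x∈[5,11], y∈[6,7] → 6·1 = 6.
|Parcel B∩Parcel C| = 0 (no overlap).
|Parcel A∩Parcel B∩Parcel C| = 0.
|Parcel A ∪ Parcel B ∪ Parcel C| = 114 − 18 + 0 = 96.00.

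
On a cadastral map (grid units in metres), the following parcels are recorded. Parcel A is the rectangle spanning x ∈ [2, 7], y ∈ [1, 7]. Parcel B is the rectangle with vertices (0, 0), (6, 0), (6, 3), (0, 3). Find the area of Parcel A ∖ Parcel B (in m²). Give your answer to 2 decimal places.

22.00

|Parcel A∩Parcel B|: x∈[2,6], y∈[1,3] → 4·2 = 8.
|Parcel A| = 30.
|Parcel A ∖ Parcel B| = |Parcel A| − |Parcel A∩Parcel B| = 30 − 8 = 22.00.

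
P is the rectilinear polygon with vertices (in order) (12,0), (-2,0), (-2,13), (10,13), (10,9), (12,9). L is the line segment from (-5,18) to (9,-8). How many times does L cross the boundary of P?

The segment meets the boundary at (4.692,0), (-2,12.429).

2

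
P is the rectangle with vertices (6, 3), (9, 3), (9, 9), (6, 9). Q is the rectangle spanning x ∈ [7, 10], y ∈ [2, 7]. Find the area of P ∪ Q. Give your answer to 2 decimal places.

By inclusion–exclusion:
Individual areas: |P| = 18, |Q| = 15.
|P∩Q|: x∈[7,9], y∈[3,7] → 2·4 = 8.
|P ∪ Q| = 33 − 8 = 25.00.

25.00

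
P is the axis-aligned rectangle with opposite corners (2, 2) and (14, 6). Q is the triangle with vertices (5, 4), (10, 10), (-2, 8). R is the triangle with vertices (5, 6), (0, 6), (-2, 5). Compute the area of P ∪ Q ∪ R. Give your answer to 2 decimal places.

By inclusion–exclusion:
Individual areas: |P| = 48, |Q| = 31, |R| = 2.5.
|P∩Q| = 5.0952.
|P∩R| = 0.6429.
|Q∩R| = 0.7.
|P∩Q∩R| = 0.6286.
|P ∪ Q ∪ R| = 81.5 − 6.4381 + 0.6286 = 75.69.

75.69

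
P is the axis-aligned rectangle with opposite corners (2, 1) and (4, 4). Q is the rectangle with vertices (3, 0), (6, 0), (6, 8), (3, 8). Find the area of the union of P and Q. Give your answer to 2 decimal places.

27.00

By inclusion–exclusion:
Individual areas: |P| = 6, |Q| = 24.
|P∩Q|: x∈[3,4], y∈[1,4] → 1·3 = 3.
|P ∪ Q| = 30 − 3 = 27.00.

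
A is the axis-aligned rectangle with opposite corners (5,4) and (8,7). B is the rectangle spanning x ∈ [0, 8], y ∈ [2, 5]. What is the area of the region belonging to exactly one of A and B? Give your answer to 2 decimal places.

27.00

|A∩B|: x∈[5,8], y∈[4,5] → 3·1 = 3.
|A △ B| = |A| + |B| − 2·|A∩B| = 9 + 24 − 6 = 27.00.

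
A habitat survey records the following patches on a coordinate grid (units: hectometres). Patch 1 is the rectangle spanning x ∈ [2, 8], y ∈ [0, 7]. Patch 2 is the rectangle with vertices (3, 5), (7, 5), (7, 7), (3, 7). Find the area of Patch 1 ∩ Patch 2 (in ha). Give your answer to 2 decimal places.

8.00

|Patch 1∩Patch 2|: x∈[3,7], y∈[5,7] → 4·2 = 8.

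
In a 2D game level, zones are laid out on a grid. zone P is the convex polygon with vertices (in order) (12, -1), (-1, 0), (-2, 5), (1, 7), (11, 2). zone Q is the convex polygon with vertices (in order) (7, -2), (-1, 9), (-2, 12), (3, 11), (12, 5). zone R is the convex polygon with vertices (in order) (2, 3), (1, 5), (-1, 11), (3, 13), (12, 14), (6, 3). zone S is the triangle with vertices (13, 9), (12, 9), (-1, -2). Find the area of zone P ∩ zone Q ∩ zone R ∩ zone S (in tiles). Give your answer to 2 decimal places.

The intersection is the polygon with vertices (6.643,4.179), (6.477,3.875), (5.364,3), (4.909,3), (6.429,4.286).
By the shoelace formula its area is 0.58.

0.58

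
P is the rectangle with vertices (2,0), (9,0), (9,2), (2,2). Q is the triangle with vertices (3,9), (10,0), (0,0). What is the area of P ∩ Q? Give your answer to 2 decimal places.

13.80

The intersection is the polygon with vertices (9,0), (2,0), (2,2), (8.444,2), (9,1.286).
By the shoelace formula its area is 13.80.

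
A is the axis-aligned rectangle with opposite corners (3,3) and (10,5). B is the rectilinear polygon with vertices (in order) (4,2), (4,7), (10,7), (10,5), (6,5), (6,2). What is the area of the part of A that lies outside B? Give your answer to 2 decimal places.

|A| = 14, |A∩B| = 4.
|A ∖ B| = |A| − |A∩B| = 14 − 4 = 10.00.

10.00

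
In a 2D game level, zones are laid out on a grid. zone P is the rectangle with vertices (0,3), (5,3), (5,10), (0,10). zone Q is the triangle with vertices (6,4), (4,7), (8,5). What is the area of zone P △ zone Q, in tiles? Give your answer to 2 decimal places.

|zone P| = 35, |zone Q| = 4, |zone P∩zone Q| = 0.5.
|zone P △ zone Q| = |zone P| + |zone Q| − 2·|zone P∩zone Q| = 35 + 4 − 1 = 38.00.

38.00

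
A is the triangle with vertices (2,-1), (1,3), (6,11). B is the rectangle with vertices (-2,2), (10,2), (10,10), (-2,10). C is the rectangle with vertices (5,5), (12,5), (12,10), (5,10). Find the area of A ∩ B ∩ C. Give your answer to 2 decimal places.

0.55

The intersection is the polygon with vertices (5.375,10), (5.667,10), (5,8), (5,9.4).
By the shoelace formula its area is 0.55.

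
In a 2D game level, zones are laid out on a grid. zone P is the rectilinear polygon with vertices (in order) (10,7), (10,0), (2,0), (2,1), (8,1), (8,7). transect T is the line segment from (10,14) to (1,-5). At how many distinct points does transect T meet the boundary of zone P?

2

The segment meets the boundary at (3.368,0), (3.842,1).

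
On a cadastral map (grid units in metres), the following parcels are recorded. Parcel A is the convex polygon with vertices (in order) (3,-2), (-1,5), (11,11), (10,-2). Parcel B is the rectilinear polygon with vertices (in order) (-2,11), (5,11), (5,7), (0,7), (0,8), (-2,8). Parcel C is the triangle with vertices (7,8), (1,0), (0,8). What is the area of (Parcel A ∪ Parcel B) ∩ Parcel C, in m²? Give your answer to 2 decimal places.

The region (Parcel A ∪ Parcel B) ∩ Parcel C is the polygon with vertices (3,7), (0.125,7), (0,8), (5,8), (7,8), (1.486,0.649), (0.76,1.92), (0.294,5.647).
By the shoelace formula its area is 25.51.

25.51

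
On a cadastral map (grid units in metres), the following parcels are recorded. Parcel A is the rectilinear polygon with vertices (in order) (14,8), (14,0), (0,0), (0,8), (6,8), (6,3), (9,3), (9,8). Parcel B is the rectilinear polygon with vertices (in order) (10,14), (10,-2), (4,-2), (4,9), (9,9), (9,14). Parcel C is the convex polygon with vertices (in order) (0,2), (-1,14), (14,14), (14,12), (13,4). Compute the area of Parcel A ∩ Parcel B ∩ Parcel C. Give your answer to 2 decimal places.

15.02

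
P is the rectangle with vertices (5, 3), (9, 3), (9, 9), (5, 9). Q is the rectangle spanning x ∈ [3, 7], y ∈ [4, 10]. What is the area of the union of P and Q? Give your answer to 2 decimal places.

38.00

By inclusion–exclusion:
Individual areas: |P| = 24, |Q| = 24.
|P∩Q|: x∈[5,7], y∈[4,9] → 2·5 = 10.
|P ∪ Q| = 48 − 10 = 38.00.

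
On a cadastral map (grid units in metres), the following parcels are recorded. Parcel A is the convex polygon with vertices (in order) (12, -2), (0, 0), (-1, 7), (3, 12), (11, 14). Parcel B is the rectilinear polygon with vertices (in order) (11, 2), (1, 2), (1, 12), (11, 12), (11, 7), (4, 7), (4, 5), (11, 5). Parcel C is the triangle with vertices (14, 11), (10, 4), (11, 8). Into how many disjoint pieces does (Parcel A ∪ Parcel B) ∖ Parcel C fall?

1

(Parcel A ∪ Parcel B) ∖ Parcel C is a single connected region.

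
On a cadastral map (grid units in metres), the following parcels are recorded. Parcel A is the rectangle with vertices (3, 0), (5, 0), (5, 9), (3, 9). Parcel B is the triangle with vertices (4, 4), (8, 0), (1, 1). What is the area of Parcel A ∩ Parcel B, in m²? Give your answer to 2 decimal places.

The intersection is the polygon with vertices (5,0.429), (3,0.714), (3,3), (4,4), (5,3).
By the shoelace formula its area is 5.86.

5.86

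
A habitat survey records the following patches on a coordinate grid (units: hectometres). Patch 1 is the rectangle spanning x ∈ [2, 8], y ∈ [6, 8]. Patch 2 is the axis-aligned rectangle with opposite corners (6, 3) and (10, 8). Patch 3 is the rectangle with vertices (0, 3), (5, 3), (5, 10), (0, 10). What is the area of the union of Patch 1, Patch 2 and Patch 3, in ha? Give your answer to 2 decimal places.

57.00

By inclusion–exclusion:
Individual areas: |Patch 1| = 12, |Patch 2| = 20, |Patch 3| = 35.
|Patch 1∩Patch 2|: x∈[6,8], y∈[6,8] → 2·2 = 4.
|Patch 1∩Patch 3|: x∈[2,5], y∈[6,8] → 3·2 = 6.
|Patch 2∩Patch 3| = 0 (no overlap).
|Patch 1∩Patch 2∩Patch 3| = 0.
|Patch 1 ∪ Patch 2 ∪ Patch 3| = 67 − 10 + 0 = 57.00.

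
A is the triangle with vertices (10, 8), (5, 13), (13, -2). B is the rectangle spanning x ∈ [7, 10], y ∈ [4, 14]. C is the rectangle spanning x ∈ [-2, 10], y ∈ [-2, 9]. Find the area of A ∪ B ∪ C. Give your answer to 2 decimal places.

155.31

By inclusion–exclusion:
Individual areas: |A| = 17.5, |B| = 30, |C| = 132.
|A∩B| = 9.15.
|A∩C| = 7.2042.
|B∩C|: x∈[7,10], y∈[4,9] → 3·5 = 15.
|A∩B∩C| = 7.1667.
|A ∪ B ∪ C| = 179.5 − 31.3542 + 7.1667 = 155.31.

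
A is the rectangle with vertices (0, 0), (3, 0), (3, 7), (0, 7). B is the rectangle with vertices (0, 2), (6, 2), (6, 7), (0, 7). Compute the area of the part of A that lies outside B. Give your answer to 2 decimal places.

6.00

|A∩B|: x∈[0,3], y∈[2,7] → 3·5 = 15.
|A| = 21.
|A ∖ B| = |A| − |A∩B| = 21 − 15 = 6.00.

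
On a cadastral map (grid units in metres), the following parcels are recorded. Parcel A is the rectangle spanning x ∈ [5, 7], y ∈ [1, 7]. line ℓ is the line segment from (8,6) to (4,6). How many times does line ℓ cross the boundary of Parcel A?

2

The segment meets the boundary at (5,6), (7,6).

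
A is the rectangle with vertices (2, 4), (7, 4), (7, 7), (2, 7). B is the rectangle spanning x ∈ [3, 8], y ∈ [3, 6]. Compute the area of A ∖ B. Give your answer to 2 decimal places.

7.00

|A∩B|: x∈[3,7], y∈[4,6] → 4·2 = 8.
|A| = 15.
|A ∖ B| = |A| − |A∩B| = 15 − 8 = 7.00.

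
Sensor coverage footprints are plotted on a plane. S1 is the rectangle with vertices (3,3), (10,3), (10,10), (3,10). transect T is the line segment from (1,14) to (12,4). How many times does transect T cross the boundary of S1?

The segment meets the boundary at (10,5.818), (5.4,10).

2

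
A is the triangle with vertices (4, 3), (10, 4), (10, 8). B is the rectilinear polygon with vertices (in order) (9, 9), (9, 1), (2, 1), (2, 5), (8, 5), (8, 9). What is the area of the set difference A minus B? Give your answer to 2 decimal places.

|A| = 12, |A∩B| = 7.2667.
|A ∖ B| = |A| − |A∩B| = 12 − 7.2667 = 4.73.

4.73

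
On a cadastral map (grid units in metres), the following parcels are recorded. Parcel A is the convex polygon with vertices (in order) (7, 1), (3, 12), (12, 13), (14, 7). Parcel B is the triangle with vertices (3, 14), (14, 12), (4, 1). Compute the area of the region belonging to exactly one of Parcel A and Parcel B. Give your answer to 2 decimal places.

48.44

|Parcel A| = 78.5, |Parcel B| = 70.5, |Parcel A∩Parcel B| = 50.2788.
|Parcel A △ Parcel B| = |Parcel A| + |Parcel B| − 2·|Parcel A∩Parcel B| = 78.5 + 70.5 − 100.5577 = 48.44.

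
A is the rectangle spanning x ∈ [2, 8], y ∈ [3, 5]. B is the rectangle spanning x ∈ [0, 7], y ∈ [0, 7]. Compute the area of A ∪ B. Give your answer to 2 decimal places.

By inclusion–exclusion:
Individual areas: |A| = 12, |B| = 49.
|A∩B|: x∈[2,7], y∈[3,5] → 5·2 = 10.
|A ∪ B| = 61 − 10 = 51.00.

51.00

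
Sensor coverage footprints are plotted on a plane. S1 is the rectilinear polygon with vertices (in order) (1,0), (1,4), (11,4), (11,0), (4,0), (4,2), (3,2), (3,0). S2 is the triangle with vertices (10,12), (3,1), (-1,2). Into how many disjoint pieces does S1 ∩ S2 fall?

S1 ∩ S2 is a single connected region.

1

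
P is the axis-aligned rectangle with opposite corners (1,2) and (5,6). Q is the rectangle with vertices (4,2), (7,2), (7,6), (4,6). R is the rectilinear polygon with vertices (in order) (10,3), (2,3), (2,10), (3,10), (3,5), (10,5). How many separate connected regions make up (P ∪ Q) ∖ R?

(P ∪ Q) ∖ R splits into 2 disjoint pieces (area 4, area 9).

2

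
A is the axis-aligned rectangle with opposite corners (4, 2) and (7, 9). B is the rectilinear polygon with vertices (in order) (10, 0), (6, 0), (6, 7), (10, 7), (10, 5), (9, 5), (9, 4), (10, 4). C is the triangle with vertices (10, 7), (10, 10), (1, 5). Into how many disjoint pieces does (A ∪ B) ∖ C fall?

2

(A ∪ B) ∖ C splits into 2 disjoint pieces (area 33, area 4.5).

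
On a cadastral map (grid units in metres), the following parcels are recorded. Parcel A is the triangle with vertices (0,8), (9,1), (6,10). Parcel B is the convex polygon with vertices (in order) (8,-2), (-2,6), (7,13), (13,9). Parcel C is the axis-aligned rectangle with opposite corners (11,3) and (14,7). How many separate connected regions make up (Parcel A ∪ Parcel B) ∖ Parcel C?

(Parcel A ∪ Parcel B) ∖ Parcel C is a single connected region.

1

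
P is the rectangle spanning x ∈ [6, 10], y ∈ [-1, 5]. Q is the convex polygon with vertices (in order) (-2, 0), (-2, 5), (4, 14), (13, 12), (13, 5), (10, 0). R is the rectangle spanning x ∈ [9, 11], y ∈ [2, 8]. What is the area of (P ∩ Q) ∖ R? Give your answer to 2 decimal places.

|P ∩ Q| = 20.
|(P ∩ Q) ∩ R| = 3.
|(P ∩ Q) ∖ R| = 20 − 3 = 17.00.

17.00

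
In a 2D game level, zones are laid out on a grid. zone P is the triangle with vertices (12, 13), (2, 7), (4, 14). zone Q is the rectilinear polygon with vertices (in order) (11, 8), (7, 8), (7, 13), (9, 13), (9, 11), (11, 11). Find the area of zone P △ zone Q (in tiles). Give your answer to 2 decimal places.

35.40

|zone P| = 29, |zone Q| = 16, |zone P∩zone Q| = 4.8.
|zone P △ zone Q| = |zone P| + |zone Q| − 2·|zone P∩zone Q| = 29 + 16 − 9.6 = 35.40.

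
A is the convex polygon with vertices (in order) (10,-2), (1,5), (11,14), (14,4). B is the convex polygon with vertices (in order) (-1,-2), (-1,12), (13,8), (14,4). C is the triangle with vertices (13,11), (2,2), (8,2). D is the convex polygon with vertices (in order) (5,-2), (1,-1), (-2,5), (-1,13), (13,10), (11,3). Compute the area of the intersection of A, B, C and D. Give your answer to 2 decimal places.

23.45

The intersection is the polygon with vertices (8,2), (4.857,2), (3.392,3.139), (10.282,8.777), (11.562,8.411).
By the shoelace formula its area is 23.45.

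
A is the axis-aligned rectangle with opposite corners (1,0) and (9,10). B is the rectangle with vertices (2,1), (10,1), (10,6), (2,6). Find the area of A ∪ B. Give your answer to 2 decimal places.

85.00

By inclusion–exclusion:
Individual areas: |A| = 80, |B| = 40.
|A∩B|: x∈[2,9], y∈[1,6] → 7·5 = 35.
|A ∪ B| = 120 − 35 = 85.00.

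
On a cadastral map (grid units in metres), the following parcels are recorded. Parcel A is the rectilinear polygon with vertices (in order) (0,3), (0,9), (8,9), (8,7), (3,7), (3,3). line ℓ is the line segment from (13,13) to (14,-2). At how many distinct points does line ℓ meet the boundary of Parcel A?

0

The segment lies entirely outside Parcel A and never meets its boundary.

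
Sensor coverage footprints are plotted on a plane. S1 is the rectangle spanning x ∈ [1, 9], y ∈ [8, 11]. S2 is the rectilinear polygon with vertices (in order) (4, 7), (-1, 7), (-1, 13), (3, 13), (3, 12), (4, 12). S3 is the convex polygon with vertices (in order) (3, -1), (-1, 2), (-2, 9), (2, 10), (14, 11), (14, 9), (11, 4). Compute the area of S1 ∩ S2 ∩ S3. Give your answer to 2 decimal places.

The intersection is the polygon with vertices (1,9.75), (2,10), (4,10.167), (4,8), (1,8).
By the shoelace formula its area is 6.04.

6.04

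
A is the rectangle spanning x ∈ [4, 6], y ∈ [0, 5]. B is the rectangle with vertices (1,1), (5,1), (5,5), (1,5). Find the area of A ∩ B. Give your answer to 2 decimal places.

|A∩B|: x∈[4,5], y∈[1,5] → 1·4 = 4.

4.00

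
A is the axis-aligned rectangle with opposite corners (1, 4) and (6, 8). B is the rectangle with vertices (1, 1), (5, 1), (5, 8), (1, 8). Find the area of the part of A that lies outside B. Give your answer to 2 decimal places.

|A∩B|: x∈[1,5], y∈[4,8] → 4·4 = 16.
|A| = 20.
|A ∖ B| = |A| − |A∩B| = 20 − 16 = 4.00.

4.00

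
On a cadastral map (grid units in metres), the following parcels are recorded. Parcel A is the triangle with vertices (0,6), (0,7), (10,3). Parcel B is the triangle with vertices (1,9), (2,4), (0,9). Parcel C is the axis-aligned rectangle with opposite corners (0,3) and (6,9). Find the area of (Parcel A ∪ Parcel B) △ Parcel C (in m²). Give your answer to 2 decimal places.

|Parcel A ∪ Parcel B| = 7.1106.
|(Parcel A ∪ Parcel B) ∩ Parcel C| = 6.3106.
|(Parcel A ∪ Parcel B) △ Parcel C| = 7.1106 + 36 − 12.6213 = 30.49.

30.49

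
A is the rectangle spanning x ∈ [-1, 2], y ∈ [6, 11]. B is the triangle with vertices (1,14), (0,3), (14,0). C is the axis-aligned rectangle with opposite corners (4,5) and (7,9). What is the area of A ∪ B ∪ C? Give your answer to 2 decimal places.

By inclusion–exclusion:
Individual areas: |A| = 15, |B| = 78.5, |C| = 12.
|A∩B| = 7.5.
|A∩C| = 0 (no overlap).
|B∩C| = 11.0082.
|A∩B∩C| = 0.
|A ∪ B ∪ C| = 105.5 − 18.5082 + 0 = 86.99.

86.99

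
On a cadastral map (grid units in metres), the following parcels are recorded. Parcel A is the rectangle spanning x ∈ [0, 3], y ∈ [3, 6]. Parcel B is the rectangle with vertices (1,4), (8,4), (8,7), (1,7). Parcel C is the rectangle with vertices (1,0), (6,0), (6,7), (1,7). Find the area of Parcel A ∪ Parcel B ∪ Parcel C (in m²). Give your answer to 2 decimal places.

By inclusion–exclusion:
Individual areas: |Parcel A| = 9, |Parcel B| = 21, |Parcel C| = 35.
|Parcel A∩Parcel B|: x∈[1,3], y∈[4,6] → 2·2 = 4.
|Parcel A∩Parcel C|: x∈[1,3], y∈[3,6] → 2·3 = 6.
|Parcel B∩Parcel C|: x∈[1,6], y∈[4,7] → 5·3 = 15.
|Parcel A∩Parcel B∩Parcel C| = 4.
|Parcel A ∪ Parcel B ∪ Parcel C| = 65 − 25 + 4 = 44.00.

44.00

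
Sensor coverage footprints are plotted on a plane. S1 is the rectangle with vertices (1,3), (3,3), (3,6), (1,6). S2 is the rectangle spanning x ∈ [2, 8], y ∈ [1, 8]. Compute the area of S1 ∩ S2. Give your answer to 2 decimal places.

3.00

|S1∩S2|: x∈[2,3], y∈[3,6] → 1·3 = 3.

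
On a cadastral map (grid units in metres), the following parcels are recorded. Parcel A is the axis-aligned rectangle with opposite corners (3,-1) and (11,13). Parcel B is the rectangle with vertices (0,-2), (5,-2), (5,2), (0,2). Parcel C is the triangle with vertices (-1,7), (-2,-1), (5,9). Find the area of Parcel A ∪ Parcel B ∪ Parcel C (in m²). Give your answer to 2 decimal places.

146.80

By inclusion–exclusion:
Individual areas: |Parcel A| = 112, |Parcel B| = 20, |Parcel C| = 23.
|Parcel A∩Parcel B|: x∈[3,5], y∈[-1,2] → 2·3 = 6.
|Parcel A∩Parcel C| = 2.1905.
|Parcel B∩Parcel C| = 0.0071.
|Parcel A∩Parcel B∩Parcel C| = 0.
|Parcel A ∪ Parcel B ∪ Parcel C| = 155 − 8.1976 + 0 = 146.80.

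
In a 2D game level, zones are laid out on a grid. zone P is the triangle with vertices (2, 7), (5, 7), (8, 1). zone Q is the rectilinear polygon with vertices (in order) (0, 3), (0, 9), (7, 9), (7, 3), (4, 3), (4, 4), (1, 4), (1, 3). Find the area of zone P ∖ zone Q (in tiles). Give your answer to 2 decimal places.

|zone P| = 9, |zone P∩zone Q| = 8.
|zone P ∖ zone Q| = |zone P| − |zone P∩zone Q| = 9 − 8 = 1.00.

1.00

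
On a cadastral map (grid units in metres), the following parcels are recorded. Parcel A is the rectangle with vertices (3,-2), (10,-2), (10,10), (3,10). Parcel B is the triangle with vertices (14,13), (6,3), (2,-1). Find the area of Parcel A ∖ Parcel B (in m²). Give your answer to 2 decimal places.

|Parcel A| = 84, |Parcel A∩Parcel B| = 3.25.
|Parcel A ∖ Parcel B| = |Parcel A| − |Parcel A∩Parcel B| = 84 − 3.25 = 80.75.

80.75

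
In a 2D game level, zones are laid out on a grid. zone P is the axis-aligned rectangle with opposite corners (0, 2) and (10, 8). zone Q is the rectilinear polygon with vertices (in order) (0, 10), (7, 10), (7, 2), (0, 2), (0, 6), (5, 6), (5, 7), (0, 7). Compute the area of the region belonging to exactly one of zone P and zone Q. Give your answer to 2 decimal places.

|zone P| = 60, |zone Q| = 51, |zone P∩zone Q| = 37.
|zone P △ zone Q| = |zone P| + |zone Q| − 2·|zone P∩zone Q| = 60 + 51 − 74 = 37.00.

37.00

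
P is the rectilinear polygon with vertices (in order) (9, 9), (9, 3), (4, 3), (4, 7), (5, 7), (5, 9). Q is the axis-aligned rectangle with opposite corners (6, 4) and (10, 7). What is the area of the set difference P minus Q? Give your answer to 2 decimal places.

|P| = 28, |P∩Q| = 9.
|P ∖ Q| = |P| − |P∩Q| = 28 − 9 = 19.00.

19.00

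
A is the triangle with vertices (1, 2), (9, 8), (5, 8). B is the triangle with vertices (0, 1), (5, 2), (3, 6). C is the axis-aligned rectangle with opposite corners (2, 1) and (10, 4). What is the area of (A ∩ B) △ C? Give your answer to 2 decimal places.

|A ∩ B| = 2.4935.
|(A ∩ B) ∩ C| = 0.9583.
|(A ∩ B) △ C| = 2.4935 + 24 − 1.9167 = 24.58.

24.58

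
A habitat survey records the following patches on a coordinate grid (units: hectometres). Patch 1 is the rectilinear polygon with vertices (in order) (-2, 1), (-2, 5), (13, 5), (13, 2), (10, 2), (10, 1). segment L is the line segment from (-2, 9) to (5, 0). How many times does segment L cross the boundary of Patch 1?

2

The segment meets the boundary at (4.222,1), (1.111,5).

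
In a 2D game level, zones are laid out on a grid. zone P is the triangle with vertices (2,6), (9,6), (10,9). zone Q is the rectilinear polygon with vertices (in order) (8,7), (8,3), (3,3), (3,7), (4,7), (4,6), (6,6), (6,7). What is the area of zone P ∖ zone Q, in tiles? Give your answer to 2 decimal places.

|zone P| = 10.5, |zone P∩zone Q| = 2.5625.
|zone P ∖ zone Q| = |zone P| − |zone P∩zone Q| = 10.5 − 2.5625 = 7.94.

7.94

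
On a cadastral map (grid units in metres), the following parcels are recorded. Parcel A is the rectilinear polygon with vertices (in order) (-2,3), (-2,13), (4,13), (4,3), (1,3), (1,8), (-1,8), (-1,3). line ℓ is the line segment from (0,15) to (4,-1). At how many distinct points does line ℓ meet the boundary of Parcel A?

The segment meets the boundary at (3,3), (0.5,13).

2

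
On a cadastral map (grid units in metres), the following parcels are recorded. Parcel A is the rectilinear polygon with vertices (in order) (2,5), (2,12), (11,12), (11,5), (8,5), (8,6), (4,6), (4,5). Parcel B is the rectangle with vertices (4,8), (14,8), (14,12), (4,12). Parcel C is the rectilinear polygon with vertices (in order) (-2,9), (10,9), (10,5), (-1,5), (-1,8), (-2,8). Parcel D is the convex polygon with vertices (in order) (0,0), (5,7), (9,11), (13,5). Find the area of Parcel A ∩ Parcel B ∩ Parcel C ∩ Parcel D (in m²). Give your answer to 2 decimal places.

The intersection is the polygon with vertices (10,9), (10,8), (6,8), (7,9).
By the shoelace formula its area is 3.50.

3.50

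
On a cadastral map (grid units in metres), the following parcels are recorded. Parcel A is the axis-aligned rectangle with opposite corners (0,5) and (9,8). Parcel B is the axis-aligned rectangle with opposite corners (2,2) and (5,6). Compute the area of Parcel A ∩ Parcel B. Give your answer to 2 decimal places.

|Parcel A∩Parcel B|: x∈[2,5], y∈[5,6] → 3·1 = 3.

3.00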